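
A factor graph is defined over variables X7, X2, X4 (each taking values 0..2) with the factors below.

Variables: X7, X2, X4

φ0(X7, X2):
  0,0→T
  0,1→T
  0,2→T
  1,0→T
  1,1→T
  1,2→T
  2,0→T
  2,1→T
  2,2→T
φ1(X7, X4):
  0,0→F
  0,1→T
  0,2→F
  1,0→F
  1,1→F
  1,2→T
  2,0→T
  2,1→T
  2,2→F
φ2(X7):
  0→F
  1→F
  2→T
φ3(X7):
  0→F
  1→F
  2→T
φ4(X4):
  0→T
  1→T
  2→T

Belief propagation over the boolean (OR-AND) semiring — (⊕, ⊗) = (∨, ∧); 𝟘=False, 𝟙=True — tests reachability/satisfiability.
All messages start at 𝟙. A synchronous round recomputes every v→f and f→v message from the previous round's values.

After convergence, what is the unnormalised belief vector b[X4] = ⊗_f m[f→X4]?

b[X4] = [T, T, F]

init: all messages = 𝟙 over 3 values
r1 m[φ0→X7] = [T, T, T]
r1 m[φ0→X2] = [T, T, T]
r1 m[φ1→X7] = [T, T, T]
r1 m[φ1→X4] = [T, T, T]
r1 m[φ2→X7] = [F, F, T]
r1 m[φ3→X7] = [F, F, T]
r1 m[φ4→X4] = [T, T, T]
r1 m[X7→φ0] = [T, T, T]
r1 m[X7→φ1] = [T, T, T]
r1 m[X7→φ2] = [T, T, T]
r1 m[X7→φ3] = [T, T, T]
r1 m[X2→φ0] = [T, T, T]
r1 m[X4→φ1] = [T, T, T]
r1 m[X4→φ4] = [T, T, T]
r2 m[φ0→X7] = [T, T, T]
r2 m[φ0→X2] = [T, T, T]
r2 m[φ1→X7] = [T, T, T]
r2 m[φ1→X4] = [T, T, T]
r2 m[φ2→X7] = [F, F, T]
r2 m[φ3→X7] = [F, F, T]
r2 m[φ4→X4] = [T, T, T]
r2 m[X7→φ0] = [F, F, T]
r2 m[X7→φ1] = [F, F, T]
r2 m[X7→φ2] = [F, F, T]
r2 m[X7→φ3] = [F, F, T]
r2 m[X2→φ0] = [T, T, T]
r2 m[X4→φ1] = [T, T, T]
r2 m[X4→φ4] = [T, T, T]
r3 m[φ0→X7] = [T, T, T]
r3 m[φ0→X2] = [T, T, T]
r3 m[φ1→X7] = [T, T, T]
r3 m[φ1→X4] = [T, T, F]
r3 m[φ2→X7] = [F, F, T]
r3 m[φ3→X7] = [F, F, T]
r3 m[φ4→X4] = [T, T, T]
r3 m[X7→φ0] = [F, F, T]
r3 m[X7→φ1] = [F, F, T]
r3 m[X7→φ2] = [F, F, T]
r3 m[X7→φ3] = [F, F, T]
r3 m[X2→φ0] = [T, T, T]
r3 m[X4→φ1] = [T, T, T]
r3 m[X4→φ4] = [T, T, T]
r4 m[φ0→X7] = [T, T, T]
r4 m[φ0→X2] = [T, T, T]
r4 m[φ1→X7] = [T, T, T]
r4 m[φ1→X4] = [T, T, F]
r4 m[φ2→X7] = [F, F, T]
r4 m[φ3→X7] = [F, F, T]
r4 m[φ4→X4] = [T, T, T]
r4 m[X7→φ0] = [F, F, T]
r4 m[X7→φ1] = [F, F, T]
r4 m[X7→φ2] = [F, F, T]
r4 m[X7→φ3] = [F, F, T]
r4 m[X2→φ0] = [T, T, T]
r4 m[X4→φ1] = [T, T, T]
r4 m[X4→φ4] = [T, T, F]
r5 m[φ0→X7] = [T, T, T]
r5 m[φ0→X2] = [T, T, T]
r5 m[φ1→X7] = [T, T, T]
r5 m[φ1→X4] = [T, T, F]
r5 m[φ2→X7] = [F, F, T]
r5 m[φ3→X7] = [F, F, T]
r5 m[φ4→X4] = [T, T, T]
r5 m[X7→φ0] = [F, F, T]
r5 m[X7→φ1] = [F, F, T]
r5 m[X7→φ2] = [F, F, T]
r5 m[X7→φ3] = [F, F, T]
r5 m[X2→φ0] = [T, T, T]
r5 m[X4→φ1] = [T, T, T]
r5 m[X4→φ4] = [T, T, F]
fixed point reached at round 5
b[X4] = ⊗ incoming = [T, T, F]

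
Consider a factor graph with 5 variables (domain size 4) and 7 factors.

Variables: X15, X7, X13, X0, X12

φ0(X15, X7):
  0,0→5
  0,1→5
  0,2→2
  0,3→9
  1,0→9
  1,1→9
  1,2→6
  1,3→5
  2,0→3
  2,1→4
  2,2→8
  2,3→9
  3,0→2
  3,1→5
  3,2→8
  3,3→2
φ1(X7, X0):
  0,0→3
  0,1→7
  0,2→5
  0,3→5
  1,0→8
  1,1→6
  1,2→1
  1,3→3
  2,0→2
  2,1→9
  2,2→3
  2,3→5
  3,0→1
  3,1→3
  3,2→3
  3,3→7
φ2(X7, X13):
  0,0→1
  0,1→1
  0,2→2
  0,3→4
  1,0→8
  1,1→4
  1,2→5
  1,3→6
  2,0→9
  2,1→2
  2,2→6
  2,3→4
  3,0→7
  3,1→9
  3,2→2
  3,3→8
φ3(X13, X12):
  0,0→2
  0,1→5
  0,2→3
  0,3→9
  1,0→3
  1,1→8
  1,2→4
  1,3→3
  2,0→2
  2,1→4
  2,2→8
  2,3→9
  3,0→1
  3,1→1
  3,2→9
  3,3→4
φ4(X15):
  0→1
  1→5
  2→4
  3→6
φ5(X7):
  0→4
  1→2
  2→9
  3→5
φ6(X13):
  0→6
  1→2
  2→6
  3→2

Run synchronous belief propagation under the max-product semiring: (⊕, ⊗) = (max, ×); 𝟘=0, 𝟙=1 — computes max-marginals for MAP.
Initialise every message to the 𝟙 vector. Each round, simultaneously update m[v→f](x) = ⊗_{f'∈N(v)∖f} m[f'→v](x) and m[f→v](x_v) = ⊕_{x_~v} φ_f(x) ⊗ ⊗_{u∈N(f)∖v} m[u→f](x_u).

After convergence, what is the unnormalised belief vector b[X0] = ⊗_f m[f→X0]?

init: all messages = 𝟙 over 4 values
r1 m[φ0→X15] = [9, 9, 9, 8]
r1 m[φ0→X7] = [9, 9, 8, 9]
r1 m[φ1→X7] = [7, 8, 9, 7]
r1 m[φ1→X0] = [8, 9, 5, 7]
r1 m[φ2→X7] = [4, 8, 9, 9]
r1 m[φ2→X13] = [9, 9, 6, 8]
r1 m[φ3→X13] = [9, 8, 9, 9]
r1 m[φ3→X12] = [3, 8, 9, 9]
r1 m[φ4→X15] = [1, 5, 4, 6]
r1 m[φ5→X7] = [4, 2, 9, 5]
r1 m[φ6→X13] = [6, 2, 6, 2]
r1 m[X15→φ0] = [1, 1, 1, 1]
r1 m[X15→φ4] = [1, 1, 1, 1]
r1 m[X7→φ0] = [1, 1, 1, 1]
r1 m[X7→φ1] = [1, 1, 1, 1]
r1 m[X7→φ2] = [1, 1, 1, 1]
r1 m[X7→φ5] = [1, 1, 1, 1]
r1 m[X13→φ2] = [1, 1, 1, 1]
r1 m[X13→φ3] = [1, 1, 1, 1]
r1 m[X13→φ6] = [1, 1, 1, 1]
r1 m[X0→φ1] = [1, 1, 1, 1]
r1 m[X12→φ3] = [1, 1, 1, 1]
r2 m[φ0→X15] = [9, 9, 9, 8]
r2 m[φ0→X7] = [9, 9, 8, 9]
r2 m[φ1→X7] = [7, 8, 9, 7]
r2 m[φ1→X0] = [8, 9, 5, 7]
r2 m[φ2→X7] = [4, 8, 9, 9]
r2 m[φ2→X13] = [9, 9, 6, 8]
r2 m[φ3→X13] = [9, 8, 9, 9]
r2 m[φ3→X12] = [3, 8, 9, 9]
r2 m[φ4→X15] = [1, 5, 4, 6]
r2 m[φ5→X7] = [4, 2, 9, 5]
r2 m[φ6→X13] = [6, 2, 6, 2]
r2 m[X15→φ0] = [1, 5, 4, 6]
r2 m[X15→φ4] = [9, 9, 9, 8]
r2 m[X7→φ0] = [112, 128, 729, 315]
r2 m[X7→φ1] = [144, 144, 648, 405]
r2 m[X7→φ2] = [252, 144, 648, 315]
r2 m[X7→φ5] = [252, 576, 648, 567]
r2 m[X13→φ2] = [54, 16, 54, 18]
r2 m[X13→φ3] = [54, 18, 36, 16]
r2 m[X13→φ6] = [81, 72, 54, 72]
r2 m[X0→φ1] = [1, 1, 1, 1]
r2 m[X12→φ3] = [1, 1, 1, 1]
r3 m[φ0→X15] = [2835, 4374, 5832, 5832]
r3 m[φ0→X7] = [45, 45, 48, 36]
r3 m[φ1→X7] = [7, 8, 9, 7]
r3 m[φ1→X0] = [1296, 5832, 1944, 3240]
r3 m[φ2→X7] = [108, 432, 486, 378]
r3 m[φ2→X13] = [5832, 2835, 3888, 2592]
r3 m[φ3→X13] = [9, 8, 9, 9]
r3 m[φ3→X12] = [108, 270, 288, 486]
r3 m[φ4→X15] = [1, 5, 4, 6]
r3 m[φ5→X7] = [4, 2, 9, 5]
r3 m[φ6→X13] = [6, 2, 6, 2]
r3 m[X15→φ0] = [1, 5, 4, 6]
r3 m[X15→φ4] = [9, 9, 9, 8]
r3 m[X7→φ0] = [112, 128, 729, 315]
r3 m[X7→φ1] = [144, 144, 648, 405]
r3 m[X7→φ2] = [252, 144, 648, 315]
r3 m[X7→φ5] = [252, 576, 648, 567]
r3 m[X13→φ2] = [54, 16, 54, 18]
r3 m[X13→φ3] = [54, 18, 36, 16]
r3 m[X13→φ6] = [81, 72, 54, 72]
r3 m[X0→φ1] = [1, 1, 1, 1]
r3 m[X12→φ3] = [1, 1, 1, 1]
r4 m[φ0→X15] = [2835, 4374, 5832, 5832]
r4 m[φ0→X7] = [45, 45, 48, 36]
r4 m[φ1→X7] = [7, 8, 9, 7]
r4 m[φ1→X0] = [1296, 5832, 1944, 3240]
r4 m[φ2→X7] = [108, 432, 486, 378]
r4 m[φ2→X13] = [5832, 2835, 3888, 2592]
r4 m[φ3→X13] = [9, 8, 9, 9]
r4 m[φ3→X12] = [108, 270, 288, 486]
r4 m[φ4→X15] = [1, 5, 4, 6]
r4 m[φ5→X7] = [4, 2, 9, 5]
r4 m[φ6→X13] = [6, 2, 6, 2]
r4 m[X15→φ0] = [1, 5, 4, 6]
r4 m[X15→φ4] = [2835, 4374, 5832, 5832]
r4 m[X7→φ0] = [3024, 6912, 39366, 13230]
r4 m[X7→φ1] = [19440, 38880, 209952, 68040]
r4 m[X7→φ2] = [1260, 720, 3888, 1260]
r4 m[X7→φ5] = [34020, 155520, 209952, 95256]
r4 m[X13→φ2] = [54, 16, 54, 18]
r4 m[X13→φ3] = [34992, 5670, 23328, 5184]
r4 m[X13→φ6] = [52488, 22680, 34992, 23328]
r4 m[X0→φ1] = [1, 1, 1, 1]
r4 m[X12→φ3] = [1, 1, 1, 1]
r5 m[φ0→X15] = [119070, 236196, 314928, 314928]
r5 m[φ0→X7] = [45, 45, 48, 36]
r5 m[φ1→X7] = [7, 8, 9, 7]
r5 m[φ1→X0] = [419904, 1889568, 629856, 1049760]
r5 m[φ2→X7] = [108, 432, 486, 378]
r5 m[φ2→X13] = [34992, 11340, 23328, 15552]
r5 m[φ3→X13] = [9, 8, 9, 9]
r5 m[φ3→X12] = [69984, 174960, 186624, 314928]
r5 m[φ4→X15] = [1, 5, 4, 6]
r5 m[φ5→X7] = [4, 2, 9, 5]
r5 m[φ6→X13] = [6, 2, 6, 2]
r5 m[X15→φ0] = [1, 5, 4, 6]
r5 m[X15→φ4] = [2835, 4374, 5832, 5832]
r5 m[X7→φ0] = [3024, 6912, 39366, 13230]
r5 m[X7→φ1] = [19440, 38880, 209952, 68040]
r5 m[X7→φ2] = [1260, 720, 3888, 1260]
r5 m[X7→φ5] = [34020, 155520, 209952, 95256]
r5 m[X13→φ2] = [54, 16, 54, 18]
r5 m[X13→φ3] = [34992, 5670, 23328, 5184]
r5 m[X13→φ6] = [52488, 22680, 34992, 23328]
r5 m[X0→φ1] = [1, 1, 1, 1]
r5 m[X12→φ3] = [1, 1, 1, 1]
r6 m[φ0→X15] = [119070, 236196, 314928, 314928]
r6 m[φ0→X7] = [45, 45, 48, 36]
r6 m[φ1→X7] = [7, 8, 9, 7]
r6 m[φ1→X0] = [419904, 1889568, 629856, 1049760]
r6 m[φ2→X7] = [108, 432, 486, 378]
r6 m[φ2→X13] = [34992, 11340, 23328, 15552]
r6 m[φ3→X13] = [9, 8, 9, 9]
r6 m[φ3→X12] = [69984, 174960, 186624, 314928]
r6 m[φ4→X15] = [1, 5, 4, 6]
r6 m[φ5→X7] = [4, 2, 9, 5]
r6 m[φ6→X13] = [6, 2, 6, 2]
r6 m[X15→φ0] = [1, 5, 4, 6]
r6 m[X15→φ4] = [119070, 236196, 314928, 314928]
r6 m[X7→φ0] = [3024, 6912, 39366, 13230]
r6 m[X7→φ1] = [19440, 38880, 209952, 68040]
r6 m[X7→φ2] = [1260, 720, 3888, 1260]
r6 m[X7→φ5] = [34020, 155520, 209952, 95256]
r6 m[X13→φ2] = [54, 16, 54, 18]
r6 m[X13→φ3] = [209952, 22680, 139968, 31104]
r6 m[X13→φ6] = [314928, 90720, 209952, 139968]
r6 m[X0→φ1] = [1, 1, 1, 1]
r6 m[X12→φ3] = [1, 1, 1, 1]
r7 m[φ0→X15] = [119070, 236196, 314928, 314928]
r7 m[φ0→X7] = [45, 45, 48, 36]
r7 m[φ1→X7] = [7, 8, 9, 7]
r7 m[φ1→X0] = [419904, 1889568, 629856, 1049760]
r7 m[φ2→X7] = [108, 432, 486, 378]
r7 m[φ2→X13] = [34992, 11340, 23328, 15552]
r7 m[φ3→X13] = [9, 8, 9, 9]
r7 m[φ3→X12] = [419904, 1049760, 1119744, 1889568]
r7 m[φ4→X15] = [1, 5, 4, 6]
r7 m[φ5→X7] = [4, 2, 9, 5]
r7 m[φ6→X13] = [6, 2, 6, 2]
r7 m[X15→φ0] = [1, 5, 4, 6]
r7 m[X15→φ4] = [119070, 236196, 314928, 314928]
r7 m[X7→φ0] = [3024, 6912, 39366, 13230]
r7 m[X7→φ1] = [19440, 38880, 209952, 68040]
r7 m[X7→φ2] = [1260, 720, 3888, 1260]
r7 m[X7→φ5] = [34020, 155520, 209952, 95256]
r7 m[X13→φ2] = [54, 16, 54, 18]
r7 m[X13→φ3] = [209952, 22680, 139968, 31104]
r7 m[X13→φ6] = [314928, 90720, 209952, 139968]
r7 m[X0→φ1] = [1, 1, 1, 1]
r7 m[X12→φ3] = [1, 1, 1, 1]
r8 m[φ0→X15] = [119070, 236196, 314928, 314928]
r8 m[φ0→X7] = [45, 45, 48, 36]
r8 m[φ1→X7] = [7, 8, 9, 7]
r8 m[φ1→X0] = [419904, 1889568, 629856, 1049760]
r8 m[φ2→X7] = [108, 432, 486, 378]
r8 m[φ2→X13] = [34992, 11340, 23328, 15552]
r8 m[φ3→X13] = [9, 8, 9, 9]
r8 m[φ3→X12] = [419904, 1049760, 1119744, 1889568]
r8 m[φ4→X15] = [1, 5, 4, 6]
r8 m[φ5→X7] = [4, 2, 9, 5]
r8 m[φ6→X13] = [6, 2, 6, 2]
r8 m[X15→φ0] = [1, 5, 4, 6]
r8 m[X15→φ4] = [119070, 236196, 314928, 314928]
r8 m[X7→φ0] = [3024, 6912, 39366, 13230]
r8 m[X7→φ1] = [19440, 38880, 209952, 68040]
r8 m[X7→φ2] = [1260, 720, 3888, 1260]
r8 m[X7→φ5] = [34020, 155520, 209952, 95256]
r8 m[X13→φ2] = [54, 16, 54, 18]
r8 m[X13→φ3] = [209952, 22680, 139968, 31104]
r8 m[X13→φ6] = [314928, 90720, 209952, 139968]
r8 m[X0→φ1] = [1, 1, 1, 1]
r8 m[X12→φ3] = [1, 1, 1, 1]
fixed point reached at round 8
b[X0] = ⊗ incoming = [419904, 1889568, 629856, 1049760]

b[X0] = [419904, 1889568, 629856, 1049760]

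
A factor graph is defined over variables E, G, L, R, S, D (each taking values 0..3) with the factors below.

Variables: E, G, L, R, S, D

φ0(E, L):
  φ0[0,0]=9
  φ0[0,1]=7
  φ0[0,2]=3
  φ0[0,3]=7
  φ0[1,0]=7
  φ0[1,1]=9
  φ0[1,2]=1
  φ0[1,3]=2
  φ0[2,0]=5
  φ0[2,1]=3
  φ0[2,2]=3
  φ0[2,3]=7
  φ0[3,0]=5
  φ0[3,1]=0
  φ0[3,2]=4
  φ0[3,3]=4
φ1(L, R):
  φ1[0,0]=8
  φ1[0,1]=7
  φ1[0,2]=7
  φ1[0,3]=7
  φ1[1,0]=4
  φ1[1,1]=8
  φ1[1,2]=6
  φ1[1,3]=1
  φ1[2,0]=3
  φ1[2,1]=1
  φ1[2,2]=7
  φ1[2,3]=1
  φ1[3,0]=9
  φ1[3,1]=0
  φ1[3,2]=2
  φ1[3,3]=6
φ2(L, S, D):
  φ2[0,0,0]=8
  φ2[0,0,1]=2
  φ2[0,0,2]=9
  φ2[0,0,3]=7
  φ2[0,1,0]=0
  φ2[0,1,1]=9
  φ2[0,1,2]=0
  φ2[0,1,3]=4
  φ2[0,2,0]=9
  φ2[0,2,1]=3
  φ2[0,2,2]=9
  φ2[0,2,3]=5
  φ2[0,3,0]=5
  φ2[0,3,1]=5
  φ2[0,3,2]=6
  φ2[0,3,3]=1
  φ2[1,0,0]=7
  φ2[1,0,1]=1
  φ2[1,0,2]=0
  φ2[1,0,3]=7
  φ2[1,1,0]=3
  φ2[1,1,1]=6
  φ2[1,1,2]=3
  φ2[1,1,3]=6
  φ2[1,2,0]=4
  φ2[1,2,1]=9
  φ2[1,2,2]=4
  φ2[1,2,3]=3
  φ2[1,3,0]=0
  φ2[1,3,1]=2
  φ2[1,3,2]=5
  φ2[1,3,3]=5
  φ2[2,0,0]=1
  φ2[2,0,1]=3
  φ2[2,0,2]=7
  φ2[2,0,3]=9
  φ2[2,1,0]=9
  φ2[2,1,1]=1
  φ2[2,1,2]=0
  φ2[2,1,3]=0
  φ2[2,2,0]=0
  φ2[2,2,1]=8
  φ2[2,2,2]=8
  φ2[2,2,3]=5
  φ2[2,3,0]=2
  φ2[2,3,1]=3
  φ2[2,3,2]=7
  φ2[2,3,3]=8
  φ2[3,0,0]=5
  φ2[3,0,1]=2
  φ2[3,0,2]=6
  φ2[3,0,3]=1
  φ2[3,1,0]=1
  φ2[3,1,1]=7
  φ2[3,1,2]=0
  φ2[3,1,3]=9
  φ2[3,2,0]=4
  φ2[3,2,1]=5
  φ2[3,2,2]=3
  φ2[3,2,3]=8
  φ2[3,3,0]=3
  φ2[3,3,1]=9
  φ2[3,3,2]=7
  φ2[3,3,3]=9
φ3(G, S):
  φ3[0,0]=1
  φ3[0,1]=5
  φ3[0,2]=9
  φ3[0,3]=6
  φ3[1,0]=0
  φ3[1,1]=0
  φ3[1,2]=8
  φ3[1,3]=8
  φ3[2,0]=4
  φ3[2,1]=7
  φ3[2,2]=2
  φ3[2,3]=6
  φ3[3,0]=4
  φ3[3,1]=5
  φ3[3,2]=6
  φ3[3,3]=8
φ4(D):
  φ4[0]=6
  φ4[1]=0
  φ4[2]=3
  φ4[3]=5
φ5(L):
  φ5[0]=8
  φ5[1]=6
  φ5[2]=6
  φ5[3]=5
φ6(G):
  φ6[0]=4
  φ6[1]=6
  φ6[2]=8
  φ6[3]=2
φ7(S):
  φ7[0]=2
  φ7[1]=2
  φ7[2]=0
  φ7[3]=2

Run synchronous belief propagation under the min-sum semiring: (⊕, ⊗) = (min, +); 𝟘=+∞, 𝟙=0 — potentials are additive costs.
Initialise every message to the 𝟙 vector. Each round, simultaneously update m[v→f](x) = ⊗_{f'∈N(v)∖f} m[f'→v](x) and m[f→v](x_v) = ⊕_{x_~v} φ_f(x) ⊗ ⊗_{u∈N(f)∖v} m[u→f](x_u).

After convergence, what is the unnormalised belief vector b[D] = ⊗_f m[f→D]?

b[D] = [22, 15, 17, 20]

init: all messages = 𝟙 over 4 values
r1 m[φ0→E] = [3, 1, 3, 0]
r1 m[φ0→L] = [5, 0, 1, 2]
r1 m[φ1→L] = [7, 1, 1, 0]
r1 m[φ1→R] = [3, 0, 2, 1]
r1 m[φ2→L] = [0, 0, 0, 0]
r1 m[φ2→S] = [0, 0, 0, 0]
r1 m[φ2→D] = [0, 1, 0, 0]
r1 m[φ3→G] = [1, 0, 2, 4]
r1 m[φ3→S] = [0, 0, 2, 6]
r1 m[φ4→D] = [6, 0, 3, 5]
r1 m[φ5→L] = [8, 6, 6, 5]
r1 m[φ6→G] = [4, 6, 8, 2]
r1 m[φ7→S] = [2, 2, 0, 2]
r1 m[E→φ0] = [0, 0, 0, 0]
r1 m[G→φ3] = [0, 0, 0, 0]
r1 m[G→φ6] = [0, 0, 0, 0]
r1 m[L→φ0] = [0, 0, 0, 0]
r1 m[L→φ1] = [0, 0, 0, 0]
r1 m[L→φ2] = [0, 0, 0, 0]
r1 m[L→φ5] = [0, 0, 0, 0]
r1 m[R→φ1] = [0, 0, 0, 0]
r1 m[S→φ2] = [0, 0, 0, 0]
r1 m[S→φ3] = [0, 0, 0, 0]
r1 m[S→φ7] = [0, 0, 0, 0]
r1 m[D→φ2] = [0, 0, 0, 0]
r1 m[D→φ4] = [0, 0, 0, 0]
r2 m[φ0→E] = [3, 1, 3, 0]
r2 m[φ0→L] = [5, 0, 1, 2]
r2 m[φ1→L] = [7, 1, 1, 0]
r2 m[φ1→R] = [3, 0, 2, 1]
r2 m[φ2→L] = [0, 0, 0, 0]
r2 m[φ2→S] = [0, 0, 0, 0]
r2 m[φ2→D] = [0, 1, 0, 0]
r2 m[φ3→G] = [1, 0, 2, 4]
r2 m[φ3→S] = [0, 0, 2, 6]
r2 m[φ4→D] = [6, 0, 3, 5]
r2 m[φ5→L] = [8, 6, 6, 5]
r2 m[φ6→G] = [4, 6, 8, 2]
r2 m[φ7→S] = [2, 2, 0, 2]
r2 m[E→φ0] = [0, 0, 0, 0]
r2 m[G→φ3] = [4, 6, 8, 2]
r2 m[G→φ6] = [1, 0, 2, 4]
r2 m[L→φ0] = [15, 7, 7, 5]
r2 m[L→φ1] = [13, 6, 7, 7]
r2 m[L→φ2] = [20, 7, 8, 7]
r2 m[L→φ5] = [12, 1, 2, 2]
r2 m[R→φ1] = [0, 0, 0, 0]
r2 m[S→φ2] = [2, 2, 2, 8]
r2 m[S→φ3] = [2, 2, 0, 2]
r2 m[S→φ7] = [0, 0, 2, 6]
r2 m[D→φ2] = [6, 0, 3, 5]
r2 m[D→φ4] = [0, 1, 0, 0]
r3 m[φ0→E] = [10, 7, 10, 7]
r3 m[φ0→L] = [5, 0, 1, 2]
r3 m[φ1→L] = [7, 1, 1, 0]
r3 m[φ1→R] = [10, 7, 9, 7]
r3 m[φ2→L] = [4, 3, 3, 4]
r3 m[φ2→S] = [8, 9, 12, 9]
r3 m[φ2→D] = [10, 10, 9, 10]
r3 m[φ3→G] = [3, 2, 2, 6]
r3 m[φ3→S] = [5, 6, 8, 10]
r3 m[φ4→D] = [6, 0, 3, 5]
r3 m[φ5→L] = [8, 6, 6, 5]
r3 m[φ6→G] = [4, 6, 8, 2]
r3 m[φ7→S] = [2, 2, 0, 2]
r3 m[E→φ0] = [0, 0, 0, 0]
r3 m[G→φ3] = [4, 6, 8, 2]
r3 m[G→φ6] = [1, 0, 2, 4]
r3 m[L→φ0] = [15, 7, 7, 5]
r3 m[L→φ1] = [13, 6, 7, 7]
r3 m[L→φ2] = [20, 7, 8, 7]
r3 m[L→φ5] = [12, 1, 2, 2]
r3 m[R→φ1] = [0, 0, 0, 0]
r3 m[S→φ2] = [2, 2, 2, 8]
r3 m[S→φ3] = [2, 2, 0, 2]
r3 m[S→φ7] = [0, 0, 2, 6]
r3 m[D→φ2] = [6, 0, 3, 5]
r3 m[D→φ4] = [0, 1, 0, 0]
r4 m[φ0→E] = [10, 7, 10, 7]
r4 m[φ0→L] = [5, 0, 1, 2]
r4 m[φ1→L] = [7, 1, 1, 0]
r4 m[φ1→R] = [10, 7, 9, 7]
r4 m[φ2→L] = [4, 3, 3, 4]
r4 m[φ2→S] = [8, 9, 12, 9]
r4 m[φ2→D] = [10, 10, 9, 10]
r4 m[φ3→G] = [3, 2, 2, 6]
r4 m[φ3→S] = [5, 6, 8, 10]
r4 m[φ4→D] = [6, 0, 3, 5]
r4 m[φ5→L] = [8, 6, 6, 5]
r4 m[φ6→G] = [4, 6, 8, 2]
r4 m[φ7→S] = [2, 2, 0, 2]
r4 m[E→φ0] = [0, 0, 0, 0]
r4 m[G→φ3] = [4, 6, 8, 2]
r4 m[G→φ6] = [3, 2, 2, 6]
r4 m[L→φ0] = [19, 10, 10, 9]
r4 m[L→φ1] = [17, 9, 10, 11]
r4 m[L→φ2] = [20, 7, 8, 7]
r4 m[L→φ5] = [16, 4, 5, 6]
r4 m[R→φ1] = [0, 0, 0, 0]
r4 m[S→φ2] = [7, 8, 8, 12]
r4 m[S→φ3] = [10, 11, 12, 11]
r4 m[S→φ7] = [13, 15, 20, 19]
r4 m[D→φ2] = [6, 0, 3, 5]
r4 m[D→φ4] = [10, 10, 9, 10]
r5 m[φ0→E] = [13, 11, 13, 10]
r5 m[φ0→L] = [5, 0, 1, 2]
r5 m[φ1→L] = [7, 1, 1, 0]
r5 m[φ1→R] = [13, 11, 13, 10]
r5 m[φ2→L] = [9, 8, 9, 9]
r5 m[φ2→S] = [8, 9, 12, 9]
r5 m[φ2→D] = [16, 15, 14, 15]
r5 m[φ3→G] = [11, 10, 14, 14]
r5 m[φ3→S] = [5, 6, 8, 10]
r5 m[φ4→D] = [6, 0, 3, 5]
r5 m[φ5→L] = [8, 6, 6, 5]
r5 m[φ6→G] = [4, 6, 8, 2]
r5 m[φ7→S] = [2, 2, 0, 2]
r5 m[E→φ0] = [0, 0, 0, 0]
r5 m[G→φ3] = [4, 6, 8, 2]
r5 m[G→φ6] = [3, 2, 2, 6]
r5 m[L→φ0] = [19, 10, 10, 9]
r5 m[L→φ1] = [17, 9, 10, 11]
r5 m[L→φ2] = [20, 7, 8, 7]
r5 m[L→φ5] = [16, 4, 5, 6]
r5 m[R→φ1] = [0, 0, 0, 0]
r5 m[S→φ2] = [7, 8, 8, 12]
r5 m[S→φ3] = [10, 11, 12, 11]
r5 m[S→φ7] = [13, 15, 20, 19]
r5 m[D→φ2] = [6, 0, 3, 5]
r5 m[D→φ4] = [10, 10, 9, 10]
r6 m[φ0→E] = [13, 11, 13, 10]
r6 m[φ0→L] = [5, 0, 1, 2]
r6 m[φ1→L] = [7, 1, 1, 0]
r6 m[φ1→R] = [13, 11, 13, 10]
r6 m[φ2→L] = [9, 8, 9, 9]
r6 m[φ2→S] = [8, 9, 12, 9]
r6 m[φ2→D] = [16, 15, 14, 15]
r6 m[φ3→G] = [11, 10, 14, 14]
r6 m[φ3→S] = [5, 6, 8, 10]
r6 m[φ4→D] = [6, 0, 3, 5]
r6 m[φ5→L] = [8, 6, 6, 5]
r6 m[φ6→G] = [4, 6, 8, 2]
r6 m[φ7→S] = [2, 2, 0, 2]
r6 m[E→φ0] = [0, 0, 0, 0]
r6 m[G→φ3] = [4, 6, 8, 2]
r6 m[G→φ6] = [11, 10, 14, 14]
r6 m[L→φ0] = [24, 15, 16, 14]
r6 m[L→φ1] = [22, 14, 16, 16]
r6 m[L→φ2] = [20, 7, 8, 7]
r6 m[L→φ5] = [21, 9, 11, 11]
r6 m[R→φ1] = [0, 0, 0, 0]
r6 m[S→φ2] = [7, 8, 8, 12]
r6 m[S→φ3] = [10, 11, 12, 11]
r6 m[S→φ7] = [13, 15, 20, 19]
r6 m[D→φ2] = [6, 0, 3, 5]
r6 m[D→φ4] = [16, 15, 14, 15]
r7 m[φ0→E] = [19, 16, 18, 15]
r7 m[φ0→L] = [5, 0, 1, 2]
r7 m[φ1→L] = [7, 1, 1, 0]
r7 m[φ1→R] = [18, 16, 18, 15]
r7 m[φ2→L] = [9, 8, 9, 9]
r7 m[φ2→S] = [8, 9, 12, 9]
r7 m[φ2→D] = [16, 15, 14, 15]
r7 m[φ3→G] = [11, 10, 14, 14]
r7 m[φ3→S] = [5, 6, 8, 10]
r7 m[φ4→D] = [6, 0, 3, 5]
r7 m[φ5→L] = [8, 6, 6, 5]
r7 m[φ6→G] = [4, 6, 8, 2]
r7 m[φ7→S] = [2, 2, 0, 2]
r7 m[E→φ0] = [0, 0, 0, 0]
r7 m[G→φ3] = [4, 6, 8, 2]
r7 m[G→φ6] = [11, 10, 14, 14]
r7 m[L→φ0] = [24, 15, 16, 14]
r7 m[L→φ1] = [22, 14, 16, 16]
r7 m[L→φ2] = [20, 7, 8, 7]
r7 m[L→φ5] = [21, 9, 11, 11]
r7 m[R→φ1] = [0, 0, 0, 0]
r7 m[S→φ2] = [7, 8, 8, 12]
r7 m[S→φ3] = [10, 11, 12, 11]
r7 m[S→φ7] = [13, 15, 20, 19]
r7 m[D→φ2] = [6, 0, 3, 5]
r7 m[D→φ4] = [16, 15, 14, 15]
r8 m[φ0→E] = [19, 16, 18, 15]
r8 m[φ0→L] = [5, 0, 1, 2]
r8 m[φ1→L] = [7, 1, 1, 0]
r8 m[φ1→R] = [18, 16, 18, 15]
r8 m[φ2→L] = [9, 8, 9, 9]
r8 m[φ2→S] = [8, 9, 12, 9]
r8 m[φ2→D] = [16, 15, 14, 15]
r8 m[φ3→G] = [11, 10, 14, 14]
r8 m[φ3→S] = [5, 6, 8, 10]
r8 m[φ4→D] = [6, 0, 3, 5]
r8 m[φ5→L] = [8, 6, 6, 5]
r8 m[φ6→G] = [4, 6, 8, 2]
r8 m[φ7→S] = [2, 2, 0, 2]
r8 m[E→φ0] = [0, 0, 0, 0]
r8 m[G→φ3] = [4, 6, 8, 2]
r8 m[G→φ6] = [11, 10, 14, 14]
r8 m[L→φ0] = [24, 15, 16, 14]
r8 m[L→φ1] = [22, 14, 16, 16]
r8 m[L→φ2] = [20, 7, 8, 7]
r8 m[L→φ5] = [21, 9, 11, 11]
r8 m[R→φ1] = [0, 0, 0, 0]
r8 m[S→φ2] = [7, 8, 8, 12]
r8 m[S→φ3] = [10, 11, 12, 11]
r8 m[S→φ7] = [13, 15, 20, 19]
r8 m[D→φ2] = [6, 0, 3, 5]
r8 m[D→φ4] = [16, 15, 14, 15]
fixed point reached at round 8
b[D] = ⊗ incoming = [22, 15, 17, 20]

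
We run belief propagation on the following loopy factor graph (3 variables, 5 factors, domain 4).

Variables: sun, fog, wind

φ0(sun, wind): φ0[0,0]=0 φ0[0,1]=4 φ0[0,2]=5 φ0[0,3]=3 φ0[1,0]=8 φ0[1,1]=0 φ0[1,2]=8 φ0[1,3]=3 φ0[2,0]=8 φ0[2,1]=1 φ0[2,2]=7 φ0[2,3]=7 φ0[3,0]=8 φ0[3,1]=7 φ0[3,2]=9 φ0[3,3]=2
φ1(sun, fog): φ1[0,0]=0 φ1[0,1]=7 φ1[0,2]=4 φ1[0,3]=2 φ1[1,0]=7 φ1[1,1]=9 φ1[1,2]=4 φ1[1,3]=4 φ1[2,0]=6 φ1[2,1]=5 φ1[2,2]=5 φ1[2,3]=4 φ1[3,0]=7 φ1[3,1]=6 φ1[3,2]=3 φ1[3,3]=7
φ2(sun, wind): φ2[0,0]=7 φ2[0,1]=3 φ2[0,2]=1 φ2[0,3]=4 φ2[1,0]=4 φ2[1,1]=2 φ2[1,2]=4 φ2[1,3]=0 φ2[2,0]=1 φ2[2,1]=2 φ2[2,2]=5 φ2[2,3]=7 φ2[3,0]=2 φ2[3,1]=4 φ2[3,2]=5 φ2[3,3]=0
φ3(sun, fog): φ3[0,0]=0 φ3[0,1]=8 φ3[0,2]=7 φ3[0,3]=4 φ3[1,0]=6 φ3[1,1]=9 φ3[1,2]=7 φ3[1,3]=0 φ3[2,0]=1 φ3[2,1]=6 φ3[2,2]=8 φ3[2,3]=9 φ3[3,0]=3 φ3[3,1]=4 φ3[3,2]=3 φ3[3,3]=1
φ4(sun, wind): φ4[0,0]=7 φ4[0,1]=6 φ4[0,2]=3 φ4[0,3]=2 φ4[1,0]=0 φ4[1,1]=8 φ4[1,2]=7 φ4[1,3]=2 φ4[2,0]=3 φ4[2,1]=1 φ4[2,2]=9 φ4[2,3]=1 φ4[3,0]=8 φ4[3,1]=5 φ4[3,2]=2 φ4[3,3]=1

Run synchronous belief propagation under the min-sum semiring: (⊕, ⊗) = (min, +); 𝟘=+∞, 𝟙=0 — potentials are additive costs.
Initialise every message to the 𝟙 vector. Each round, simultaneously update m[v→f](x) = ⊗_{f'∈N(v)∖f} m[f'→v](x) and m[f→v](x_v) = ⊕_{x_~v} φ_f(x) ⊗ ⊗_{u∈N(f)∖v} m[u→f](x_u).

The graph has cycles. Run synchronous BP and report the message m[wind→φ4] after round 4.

message @ round 4 = [11, 9, 11, 10]

init: all messages = 𝟙 over 4 values
r1 m[φ0→sun] = [0, 0, 1, 2]
r1 m[φ0→wind] = [0, 0, 5, 2]
r1 m[φ1→sun] = [0, 4, 4, 3]
r1 m[φ1→fog] = [0, 5, 3, 2]
r1 m[φ2→sun] = [1, 0, 1, 0]
r1 m[φ2→wind] = [1, 2, 1, 0]
r1 m[φ3→sun] = [0, 0, 1, 1]
r1 m[φ3→fog] = [0, 4, 3, 0]
r1 m[φ4→sun] = [2, 0, 1, 1]
r1 m[φ4→wind] = [0, 1, 2, 1]
r1 m[sun→φ0] = [0, 0, 0, 0]
r1 m[sun→φ1] = [0, 0, 0, 0]
r1 m[sun→φ2] = [0, 0, 0, 0]
r1 m[sun→φ3] = [0, 0, 0, 0]
r1 m[sun→φ4] = [0, 0, 0, 0]
r1 m[fog→φ1] = [0, 0, 0, 0]
r1 m[fog→φ3] = [0, 0, 0, 0]
r1 m[wind→φ0] = [0, 0, 0, 0]
r1 m[wind→φ2] = [0, 0, 0, 0]
r1 m[wind→φ4] = [0, 0, 0, 0]
r2 m[φ0→sun] = [0, 0, 1, 2]
r2 m[φ0→wind] = [0, 0, 5, 2]
r2 m[φ1→sun] = [0, 4, 4, 3]
r2 m[φ1→fog] = [0, 5, 3, 2]
r2 m[φ2→sun] = [1, 0, 1, 0]
r2 m[φ2→wind] = [1, 2, 1, 0]
r2 m[φ3→sun] = [0, 0, 1, 1]
r2 m[φ3→fog] = [0, 4, 3, 0]
r2 m[φ4→sun] = [2, 0, 1, 1]
r2 m[φ4→wind] = [0, 1, 2, 1]
r2 m[sun→φ0] = [3, 4, 7, 5]
r2 m[sun→φ1] = [3, 0, 4, 4]
r2 m[sun→φ2] = [2, 4, 7, 7]
r2 m[sun→φ3] = [3, 4, 7, 6]
r2 m[sun→φ4] = [1, 4, 7, 6]
r2 m[fog→φ1] = [0, 4, 3, 0]
r2 m[fog→φ3] = [0, 5, 3, 2]
r2 m[wind→φ0] = [1, 3, 3, 1]
r2 m[wind→φ2] = [0, 1, 7, 3]
r2 m[wind→φ4] = [1, 2, 6, 2]
r3 m[φ0→sun] = [1, 3, 4, 3]
r3 m[φ0→wind] = [3, 4, 8, 6]
r3 m[φ1→sun] = [0, 4, 4, 6]
r3 m[φ1→fog] = [3, 9, 4, 4]
r3 m[φ2→sun] = [4, 3, 1, 2]
r3 m[φ2→wind] = [8, 5, 3, 4]
r3 m[φ3→sun] = [0, 2, 1, 3]
r3 m[φ3→fog] = [3, 10, 9, 4]
r3 m[φ4→sun] = [4, 1, 3, 3]
r3 m[φ4→wind] = [4, 7, 4, 3]
r3 m[sun→φ0] = [3, 4, 7, 5]
r3 m[sun→φ1] = [3, 0, 4, 4]
r3 m[sun→φ2] = [2, 4, 7, 7]
r3 m[sun→φ3] = [3, 4, 7, 6]
r3 m[sun→φ4] = [1, 4, 7, 6]
r3 m[fog→φ1] = [0, 4, 3, 0]
r3 m[fog→φ3] = [0, 5, 3, 2]
r3 m[wind→φ0] = [1, 3, 3, 1]
r3 m[wind→φ2] = [0, 1, 7, 3]
r3 m[wind→φ4] = [1, 2, 6, 2]
r4 m[φ0→sun] = [1, 3, 4, 3]
r4 m[φ0→wind] = [3, 4, 8, 6]
r4 m[φ1→sun] = [0, 4, 4, 6]
r4 m[φ1→fog] = [3, 9, 4, 4]
r4 m[φ2→sun] = [4, 3, 1, 2]
r4 m[φ2→wind] = [8, 5, 3, 4]
r4 m[φ3→sun] = [0, 2, 1, 3]
r4 m[φ3→fog] = [3, 10, 9, 4]
r4 m[φ4→sun] = [4, 1, 3, 3]
r4 m[φ4→wind] = [4, 7, 4, 3]
r4 m[sun→φ0] = [8, 10, 9, 14]
r4 m[sun→φ1] = [9, 9, 9, 11]
r4 m[sun→φ2] = [5, 10, 12, 15]
r4 m[sun→φ3] = [9, 11, 12, 14]
r4 m[sun→φ4] = [5, 12, 10, 14]
r4 m[fog→φ1] = [3, 10, 9, 4]
r4 m[fog→φ3] = [3, 9, 4, 4]
r4 m[wind→φ0] = [12, 12, 7, 7]
r4 m[wind→φ2] = [7, 11, 12, 9]
r4 m[wind→φ4] = [11, 9, 11, 10]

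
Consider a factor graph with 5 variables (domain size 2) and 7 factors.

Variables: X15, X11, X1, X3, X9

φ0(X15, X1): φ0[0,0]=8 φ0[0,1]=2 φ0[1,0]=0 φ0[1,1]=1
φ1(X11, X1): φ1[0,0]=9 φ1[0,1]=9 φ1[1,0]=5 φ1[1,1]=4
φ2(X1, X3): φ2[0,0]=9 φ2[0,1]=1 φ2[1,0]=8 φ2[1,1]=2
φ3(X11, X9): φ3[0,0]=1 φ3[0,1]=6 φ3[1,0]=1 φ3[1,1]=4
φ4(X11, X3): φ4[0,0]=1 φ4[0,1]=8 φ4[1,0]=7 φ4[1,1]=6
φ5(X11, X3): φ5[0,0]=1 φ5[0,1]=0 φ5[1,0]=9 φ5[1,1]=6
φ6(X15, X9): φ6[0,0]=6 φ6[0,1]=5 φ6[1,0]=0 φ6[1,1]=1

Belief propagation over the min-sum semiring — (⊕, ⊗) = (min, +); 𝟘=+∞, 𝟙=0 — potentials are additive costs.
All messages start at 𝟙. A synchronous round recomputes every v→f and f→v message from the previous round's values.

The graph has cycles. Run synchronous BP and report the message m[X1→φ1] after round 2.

message @ round 2 = [1, 3]

init: all messages = 𝟙 over 2 values
r1 m[φ0→X15] = [2, 0]
r1 m[φ0→X1] = [0, 1]
r1 m[φ1→X11] = [9, 4]
r1 m[φ1→X1] = [5, 4]
r1 m[φ2→X1] = [1, 2]
r1 m[φ2→X3] = [8, 1]
r1 m[φ3→X11] = [1, 1]
r1 m[φ3→X9] = [1, 4]
r1 m[φ4→X11] = [1, 6]
r1 m[φ4→X3] = [1, 6]
r1 m[φ5→X11] = [0, 6]
r1 m[φ5→X3] = [1, 0]
r1 m[φ6→X15] = [5, 0]
r1 m[φ6→X9] = [0, 1]
r1 m[X15→φ0] = [0, 0]
r1 m[X15→φ6] = [0, 0]
r1 m[X11→φ1] = [0, 0]
r1 m[X11→φ3] = [0, 0]
r1 m[X11→φ4] = [0, 0]
r1 m[X11→φ5] = [0, 0]
r1 m[X1→φ0] = [0, 0]
r1 m[X1→φ1] = [0, 0]
r1 m[X1→φ2] = [0, 0]
r1 m[X3→φ2] = [0, 0]
r1 m[X3→φ4] = [0, 0]
r1 m[X3→φ5] = [0, 0]
r1 m[X9→φ3] = [0, 0]
r1 m[X9→φ6] = [0, 0]
r2 m[φ0→X15] = [2, 0]
r2 m[φ0→X1] = [0, 1]
r2 m[φ1→X11] = [9, 4]
r2 m[φ1→X1] = [5, 4]
r2 m[φ2→X1] = [1, 2]
r2 m[φ2→X3] = [8, 1]
r2 m[φ3→X11] = [1, 1]
r2 m[φ3→X9] = [1, 4]
r2 m[φ4→X11] = [1, 6]
r2 m[φ4→X3] = [1, 6]
r2 m[φ5→X11] = [0, 6]
r2 m[φ5→X3] = [1, 0]
r2 m[φ6→X15] = [5, 0]
r2 m[φ6→X9] = [0, 1]
r2 m[X15→φ0] = [5, 0]
r2 m[X15→φ6] = [2, 0]
r2 m[X11→φ1] = [2, 13]
r2 m[X11→φ3] = [10, 16]
r2 m[X11→φ4] = [10, 11]
r2 m[X11→φ5] = [11, 11]
r2 m[X1→φ0] = [6, 6]
r2 m[X1→φ1] = [1, 3]
r2 m[X1→φ2] = [5, 5]
r2 m[X3→φ2] = [2, 6]
r2 m[X3→φ4] = [9, 1]
r2 m[X3→φ5] = [9, 7]
r2 m[X9→φ3] = [0, 1]
r2 m[X9→φ6] = [1, 4]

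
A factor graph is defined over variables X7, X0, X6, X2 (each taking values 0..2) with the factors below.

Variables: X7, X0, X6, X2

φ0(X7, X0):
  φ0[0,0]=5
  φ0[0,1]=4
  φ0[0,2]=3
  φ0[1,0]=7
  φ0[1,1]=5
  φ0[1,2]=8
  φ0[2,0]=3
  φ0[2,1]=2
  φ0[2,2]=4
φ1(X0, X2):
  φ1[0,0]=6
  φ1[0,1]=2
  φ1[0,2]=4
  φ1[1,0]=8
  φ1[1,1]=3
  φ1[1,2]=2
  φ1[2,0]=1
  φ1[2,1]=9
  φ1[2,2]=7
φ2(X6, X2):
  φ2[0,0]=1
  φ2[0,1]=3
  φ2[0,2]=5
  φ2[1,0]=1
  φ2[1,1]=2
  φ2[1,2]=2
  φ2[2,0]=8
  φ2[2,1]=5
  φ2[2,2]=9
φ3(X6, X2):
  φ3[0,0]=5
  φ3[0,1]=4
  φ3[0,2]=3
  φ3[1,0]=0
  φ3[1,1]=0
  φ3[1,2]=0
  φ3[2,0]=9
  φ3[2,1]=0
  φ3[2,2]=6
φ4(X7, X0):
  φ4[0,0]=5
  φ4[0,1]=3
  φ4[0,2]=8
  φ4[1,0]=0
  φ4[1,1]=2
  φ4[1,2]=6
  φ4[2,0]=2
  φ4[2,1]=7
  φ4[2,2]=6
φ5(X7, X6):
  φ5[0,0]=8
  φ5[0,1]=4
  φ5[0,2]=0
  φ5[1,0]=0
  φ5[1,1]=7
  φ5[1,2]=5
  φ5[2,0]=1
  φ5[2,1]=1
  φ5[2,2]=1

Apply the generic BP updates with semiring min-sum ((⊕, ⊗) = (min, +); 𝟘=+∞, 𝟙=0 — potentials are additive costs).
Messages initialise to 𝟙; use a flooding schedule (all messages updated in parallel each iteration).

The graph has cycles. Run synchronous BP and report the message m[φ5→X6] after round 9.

message @ round 9 = [41, 41, 41]

init: all messages = 𝟙 over 3 values
r1 m[φ0→X7] = [3, 5, 2]
r1 m[φ0→X0] = [3, 2, 3]
r1 m[φ1→X0] = [2, 2, 1]
r1 m[φ1→X2] = [1, 2, 2]
r1 m[φ2→X6] = [1, 1, 5]
r1 m[φ2→X2] = [1, 2, 2]
r1 m[φ3→X6] = [3, 0, 0]
r1 m[φ3→X2] = [0, 0, 0]
r1 m[φ4→X7] = [3, 0, 2]
r1 m[φ4→X0] = [0, 2, 6]
r1 m[φ5→X7] = [0, 0, 1]
r1 m[φ5→X6] = [0, 1, 0]
r1 m[X7→φ0] = [0, 0, 0]
r1 m[X7→φ4] = [0, 0, 0]
r1 m[X7→φ5] = [0, 0, 0]
r1 m[X0→φ0] = [0, 0, 0]
r1 m[X0→φ1] = [0, 0, 0]
r1 m[X0→φ4] = [0, 0, 0]
r1 m[X6→φ2] = [0, 0, 0]
r1 m[X6→φ3] = [0, 0, 0]
r1 m[X6→φ5] = [0, 0, 0]
r1 m[X2→φ1] = [0, 0, 0]
r1 m[X2→φ2] = [0, 0, 0]
r1 m[X2→φ3] = [0, 0, 0]
r2 m[φ0→X7] = [3, 5, 2]
r2 m[φ0→X0] = [3, 2, 3]
r2 m[φ1→X0] = [2, 2, 1]
r2 m[φ1→X2] = [1, 2, 2]
r2 m[φ2→X6] = [1, 1, 5]
r2 m[φ2→X2] = [1, 2, 2]
r2 m[φ3→X6] = [3, 0, 0]
r2 m[φ3→X2] = [0, 0, 0]
r2 m[φ4→X7] = [3, 0, 2]
r2 m[φ4→X0] = [0, 2, 6]
r2 m[φ5→X7] = [0, 0, 1]
r2 m[φ5→X6] = [0, 1, 0]
r2 m[X7→φ0] = [3, 0, 3]
r2 m[X7→φ4] = [3, 5, 3]
r2 m[X7→φ5] = [6, 5, 4]
r2 m[X0→φ0] = [2, 4, 7]
r2 m[X0→φ1] = [3, 4, 9]
r2 m[X0→φ4] = [5, 4, 4]
r2 m[X6→φ2] = [3, 1, 0]
r2 m[X6→φ3] = [1, 2, 5]
r2 m[X6→φ5] = [4, 1, 5]
r2 m[X2→φ1] = [1, 2, 2]
r2 m[X2→φ2] = [1, 2, 2]
r2 m[X2→φ3] = [2, 4, 4]
r3 m[φ0→X7] = [7, 9, 5]
r3 m[φ0→X0] = [6, 5, 6]
r3 m[φ1→X0] = [4, 4, 2]
r3 m[φ1→X2] = [9, 5, 6]
r3 m[φ2→X6] = [2, 2, 7]
r3 m[φ2→X2] = [2, 3, 3]
r3 m[φ3→X6] = [7, 2, 4]
r3 m[φ3→X2] = [2, 2, 2]
r3 m[φ4→X7] = [7, 5, 7]
r3 m[φ4→X0] = [5, 6, 9]
r3 m[φ5→X7] = [5, 4, 2]
r3 m[φ5→X6] = [5, 5, 5]
r3 m[X7→φ0] = [3, 0, 3]
r3 m[X7→φ4] = [3, 5, 3]
r3 m[X7→φ5] = [6, 5, 4]
r3 m[X0→φ0] = [2, 4, 7]
r3 m[X0→φ1] = [3, 4, 9]
r3 m[X0→φ4] = [5, 4, 4]
r3 m[X6→φ2] = [3, 1, 0]
r3 m[X6→φ3] = [1, 2, 5]
r3 m[X6→φ5] = [4, 1, 5]
r3 m[X2→φ1] = [1, 2, 2]
r3 m[X2→φ2] = [1, 2, 2]
r3 m[X2→φ3] = [2, 4, 4]
r4 m[φ0→X7] = [7, 9, 5]
r4 m[φ0→X0] = [6, 5, 6]
r4 m[φ1→X0] = [4, 4, 2]
r4 m[φ1→X2] = [9, 5, 6]
r4 m[φ2→X6] = [2, 2, 7]
r4 m[φ2→X2] = [2, 3, 3]
r4 m[φ3→X6] = [7, 2, 4]
r4 m[φ3→X2] = [2, 2, 2]
r4 m[φ4→X7] = [7, 5, 7]
r4 m[φ4→X0] = [5, 6, 9]
r4 m[φ5→X7] = [5, 4, 2]
r4 m[φ5→X6] = [5, 5, 5]
r4 m[X7→φ0] = [12, 9, 9]
r4 m[X7→φ4] = [12, 13, 7]
r4 m[X7→φ5] = [14, 14, 12]
r4 m[X0→φ0] = [9, 10, 11]
r4 m[X0→φ1] = [11, 11, 15]
r4 m[X0→φ4] = [10, 9, 8]
r4 m[X6→φ2] = [12, 7, 9]
r4 m[X6→φ3] = [7, 7, 12]
r4 m[X6→φ5] = [9, 4, 11]
r4 m[X2→φ1] = [4, 5, 5]
r4 m[X2→φ2] = [11, 7, 8]
r4 m[X2→φ3] = [11, 8, 9]
r5 m[φ0→X7] = [14, 15, 12]
r5 m[φ0→X0] = [12, 11, 13]
r5 m[φ1→X0] = [7, 7, 5]
r5 m[φ1→X2] = [16, 13, 13]
r5 m[φ2→X6] = [10, 9, 12]
r5 m[φ2→X2] = [8, 9, 9]
r5 m[φ3→X6] = [12, 8, 8]
r5 m[φ3→X2] = [7, 7, 7]
r5 m[φ4→X7] = [12, 10, 12]
r5 m[φ4→X0] = [9, 14, 13]
r5 m[φ5→X7] = [8, 9, 5]
r5 m[φ5→X6] = [13, 13, 13]
r5 m[X7→φ0] = [12, 9, 9]
r5 m[X7→φ4] = [12, 13, 7]
r5 m[X7→φ5] = [14, 14, 12]
r5 m[X0→φ0] = [9, 10, 11]
r5 m[X0→φ1] = [11, 11, 15]
r5 m[X0→φ4] = [10, 9, 8]
r5 m[X6→φ2] = [12, 7, 9]
r5 m[X6→φ3] = [7, 7, 12]
r5 m[X6→φ5] = [9, 4, 11]
r5 m[X2→φ1] = [4, 5, 5]
r5 m[X2→φ2] = [11, 7, 8]
r5 m[X2→φ3] = [11, 8, 9]
r6 m[φ0→X7] = [14, 15, 12]
r6 m[φ0→X0] = [12, 11, 13]
r6 m[φ1→X0] = [7, 7, 5]
r6 m[φ1→X2] = [16, 13, 13]
r6 m[φ2→X6] = [10, 9, 12]
r6 m[φ2→X2] = [8, 9, 9]
r6 m[φ3→X6] = [12, 8, 8]
r6 m[φ3→X2] = [7, 7, 7]
r6 m[φ4→X7] = [12, 10, 12]
r6 m[φ4→X0] = [9, 14, 13]
r6 m[φ5→X7] = [8, 9, 5]
r6 m[φ5→X6] = [13, 13, 13]
r6 m[X7→φ0] = [20, 19, 17]
r6 m[X7→φ4] = [22, 24, 17]
r6 m[X7→φ5] = [26, 25, 24]
r6 m[X0→φ0] = [16, 21, 18]
r6 m[X0→φ1] = [21, 25, 26]
r6 m[X0→φ4] = [19, 18, 18]
r6 m[X6→φ2] = [25, 21, 21]
r6 m[X6→φ3] = [23, 22, 25]
r6 m[X6→φ5] = [22, 17, 20]
r6 m[X2→φ1] = [15, 16, 16]
r6 m[X2→φ2] = [23, 20, 20]
r6 m[X2→φ3] = [24, 22, 22]
r7 m[φ0→X7] = [21, 23, 19]
r7 m[φ0→X0] = [20, 19, 21]
r7 m[φ1→X0] = [18, 18, 16]
r7 m[φ1→X2] = [27, 23, 25]
r7 m[φ2→X6] = [23, 22, 25]
r7 m[φ2→X2] = [22, 23, 23]
r7 m[φ3→X6] = [25, 22, 22]
r7 m[φ3→X2] = [22, 22, 22]
r7 m[φ4→X7] = [21, 19, 21]
r7 m[φ4→X0] = [19, 24, 23]
r7 m[φ5→X7] = [20, 22, 18]
r7 m[φ5→X6] = [25, 25, 25]
r7 m[X7→φ0] = [20, 19, 17]
r7 m[X7→φ4] = [22, 24, 17]
r7 m[X7→φ5] = [26, 25, 24]
r7 m[X0→φ0] = [16, 21, 18]
r7 m[X0→φ1] = [21, 25, 26]
r7 m[X0→φ4] = [19, 18, 18]
r7 m[X6→φ2] = [25, 21, 21]
r7 m[X6→φ3] = [23, 22, 25]
r7 m[X6→φ5] = [22, 17, 20]
r7 m[X2→φ1] = [15, 16, 16]
r7 m[X2→φ2] = [23, 20, 20]
r7 m[X2→φ3] = [24, 22, 22]
r8 m[φ0→X7] = [21, 23, 19]
r8 m[φ0→X0] = [20, 19, 21]
r8 m[φ1→X0] = [18, 18, 16]
r8 m[φ1→X2] = [27, 23, 25]
r8 m[φ2→X6] = [23, 22, 25]
r8 m[φ2→X2] = [22, 23, 23]
r8 m[φ3→X6] = [25, 22, 22]
r8 m[φ3→X2] = [22, 22, 22]
r8 m[φ4→X7] = [21, 19, 21]
r8 m[φ4→X0] = [19, 24, 23]
r8 m[φ5→X7] = [20, 22, 18]
r8 m[φ5→X6] = [25, 25, 25]
r8 m[X7→φ0] = [41, 41, 39]
r8 m[X7→φ4] = [41, 45, 37]
r8 m[X7→φ5] = [42, 42, 40]
r8 m[X0→φ0] = [37, 42, 39]
r8 m[X0→φ1] = [39, 43, 44]
r8 m[X0→φ4] = [38, 37, 37]
r8 m[X6→φ2] = [50, 47, 47]
r8 m[X6→φ3] = [48, 47, 50]
r8 m[X6→φ5] = [48, 44, 47]
r8 m[X2→φ1] = [44, 45, 45]
r8 m[X2→φ2] = [49, 45, 47]
r8 m[X2→φ3] = [49, 46, 48]
r9 m[φ0→X7] = [42, 44, 40]
r9 m[φ0→X0] = [42, 41, 43]
r9 m[φ1→X0] = [47, 47, 45]
r9 m[φ1→X2] = [45, 41, 43]
r9 m[φ2→X6] = [48, 47, 50]
r9 m[φ2→X2] = [48, 49, 49]
r9 m[φ3→X6] = [50, 46, 46]
r9 m[φ3→X2] = [47, 47, 47]
r9 m[φ4→X7] = [40, 38, 40]
r9 m[φ4→X0] = [39, 44, 43]
r9 m[φ5→X7] = [47, 48, 45]
r9 m[φ5→X6] = [41, 41, 41]
r9 m[X7→φ0] = [41, 41, 39]
r9 m[X7→φ4] = [41, 45, 37]
r9 m[X7→φ5] = [42, 42, 40]
r9 m[X0→φ0] = [37, 42, 39]
r9 m[X0→φ1] = [39, 43, 44]
r9 m[X0→φ4] = [38, 37, 37]
r9 m[X6→φ2] = [50, 47, 47]
r9 m[X6→φ3] = [48, 47, 50]
r9 m[X6→φ5] = [48, 44, 47]
r9 m[X2→φ1] = [44, 45, 45]
r9 m[X2→φ2] = [49, 45, 47]
r9 m[X2→φ3] = [49, 46, 48]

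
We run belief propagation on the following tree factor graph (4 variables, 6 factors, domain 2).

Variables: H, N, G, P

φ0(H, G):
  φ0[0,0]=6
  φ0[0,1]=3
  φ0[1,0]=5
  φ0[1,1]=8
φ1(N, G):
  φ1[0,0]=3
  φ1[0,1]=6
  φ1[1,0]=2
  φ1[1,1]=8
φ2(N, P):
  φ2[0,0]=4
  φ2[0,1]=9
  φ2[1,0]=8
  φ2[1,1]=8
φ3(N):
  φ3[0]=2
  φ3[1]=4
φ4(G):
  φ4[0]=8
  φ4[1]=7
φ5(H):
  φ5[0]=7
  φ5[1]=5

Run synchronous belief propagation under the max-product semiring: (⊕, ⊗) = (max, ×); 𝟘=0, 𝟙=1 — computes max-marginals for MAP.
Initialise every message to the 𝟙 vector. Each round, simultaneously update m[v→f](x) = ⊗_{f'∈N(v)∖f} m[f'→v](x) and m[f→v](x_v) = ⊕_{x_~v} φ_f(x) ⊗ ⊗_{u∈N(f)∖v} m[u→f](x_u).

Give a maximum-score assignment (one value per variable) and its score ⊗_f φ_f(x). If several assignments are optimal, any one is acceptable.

assignment: (H=1, N=1, G=1, P=0); score = 71680

init: all messages = 𝟙 over 2 values
r1 m[φ0→H] = [6, 8]
r1 m[φ0→G] = [6, 8]
r1 m[φ1→N] = [6, 8]
r1 m[φ1→G] = [3, 8]
r1 m[φ2→N] = [9, 8]
r1 m[φ2→P] = [8, 9]
r1 m[φ3→N] = [2, 4]
r1 m[φ4→G] = [8, 7]
r1 m[φ5→H] = [7, 5]
r1 m[H→φ0] = [1, 1]
r1 m[H→φ5] = [1, 1]
r1 m[N→φ1] = [1, 1]
r1 m[N→φ2] = [1, 1]
r1 m[N→φ3] = [1, 1]
r1 m[G→φ0] = [1, 1]
r1 m[G→φ1] = [1, 1]
r1 m[G→φ4] = [1, 1]
r1 m[P→φ2] = [1, 1]
r2 m[φ0→H] = [6, 8]
r2 m[φ0→G] = [6, 8]
r2 m[φ1→N] = [6, 8]
r2 m[φ1→G] = [3, 8]
r2 m[φ2→N] = [9, 8]
r2 m[φ2→P] = [8, 9]
r2 m[φ3→N] = [2, 4]
r2 m[φ4→G] = [8, 7]
r2 m[φ5→H] = [7, 5]
r2 m[H→φ0] = [7, 5]
r2 m[H→φ5] = [6, 8]
r2 m[N→φ1] = [18, 32]
r2 m[N→φ2] = [12, 32]
r2 m[N→φ3] = [54, 64]
r2 m[G→φ0] = [24, 56]
r2 m[G→φ1] = [48, 56]
r2 m[G→φ4] = [18, 64]
r2 m[P→φ2] = [1, 1]
r3 m[φ0→H] = [168, 448]
r3 m[φ0→G] = [42, 40]
r3 m[φ1→N] = [336, 448]
r3 m[φ1→G] = [64, 256]
r3 m[φ2→N] = [9, 8]
r3 m[φ2→P] = [256, 256]
r3 m[φ3→N] = [2, 4]
r3 m[φ4→G] = [8, 7]
r3 m[φ5→H] = [7, 5]
r3 m[H→φ0] = [7, 5]
r3 m[H→φ5] = [6, 8]
r3 m[N→φ1] = [18, 32]
r3 m[N→φ2] = [12, 32]
r3 m[N→φ3] = [54, 64]
r3 m[G→φ0] = [24, 56]
r3 m[G→φ1] = [48, 56]
r3 m[G→φ4] = [18, 64]
r3 m[P→φ2] = [1, 1]
r4 m[φ0→H] = [168, 448]
r4 m[φ0→G] = [42, 40]
r4 m[φ1→N] = [336, 448]
r4 m[φ1→G] = [64, 256]
r4 m[φ2→N] = [9, 8]
r4 m[φ2→P] = [256, 256]
r4 m[φ3→N] = [2, 4]
r4 m[φ4→G] = [8, 7]
r4 m[φ5→H] = [7, 5]
r4 m[H→φ0] = [7, 5]
r4 m[H→φ5] = [168, 448]
r4 m[N→φ1] = [18, 32]
r4 m[N→φ2] = [672, 1792]
r4 m[N→φ3] = [3024, 3584]
r4 m[G→φ0] = [512, 1792]
r4 m[G→φ1] = [336, 280]
r4 m[G→φ4] = [2688, 10240]
r4 m[P→φ2] = [1, 1]
r5 m[φ0→H] = [5376, 14336]
r5 m[φ0→G] = [42, 40]
r5 m[φ1→N] = [1680, 2240]
r5 m[φ1→G] = [64, 256]
r5 m[φ2→N] = [9, 8]
r5 m[φ2→P] = [14336, 14336]
r5 m[φ3→N] = [2, 4]
r5 m[φ4→G] = [8, 7]
r5 m[φ5→H] = [7, 5]
r5 m[H→φ0] = [7, 5]
r5 m[H→φ5] = [168, 448]
r5 m[N→φ1] = [18, 32]
r5 m[N→φ2] = [672, 1792]
r5 m[N→φ3] = [3024, 3584]
r5 m[G→φ0] = [512, 1792]
r5 m[G→φ1] = [336, 280]
r5 m[G→φ4] = [2688, 10240]
r5 m[P→φ2] = [1, 1]
r6 m[φ0→H] = [5376, 14336]
r6 m[φ0→G] = [42, 40]
r6 m[φ1→N] = [1680, 2240]
r6 m[φ1→G] = [64, 256]
r6 m[φ2→N] = [9, 8]
r6 m[φ2→P] = [14336, 14336]
r6 m[φ3→N] = [2, 4]
r6 m[φ4→G] = [8, 7]
r6 m[φ5→H] = [7, 5]
r6 m[H→φ0] = [7, 5]
r6 m[H→φ5] = [5376, 14336]
r6 m[N→φ1] = [18, 32]
r6 m[N→φ2] = [3360, 8960]
r6 m[N→φ3] = [15120, 17920]
r6 m[G→φ0] = [512, 1792]
r6 m[G→φ1] = [336, 280]
r6 m[G→φ4] = [2688, 10240]
r6 m[P→φ2] = [1, 1]
r7 m[φ0→H] = [5376, 14336]
r7 m[φ0→G] = [42, 40]
r7 m[φ1→N] = [1680, 2240]
r7 m[φ1→G] = [64, 256]
r7 m[φ2→N] = [9, 8]
r7 m[φ2→P] = [71680, 71680]
r7 m[φ3→N] = [2, 4]
r7 m[φ4→G] = [8, 7]
r7 m[φ5→H] = [7, 5]
r7 m[H→φ0] = [7, 5]
r7 m[H→φ5] = [5376, 14336]
r7 m[N→φ1] = [18, 32]
r7 m[N→φ2] = [3360, 8960]
r7 m[N→φ3] = [15120, 17920]
r7 m[G→φ0] = [512, 1792]
r7 m[G→φ1] = [336, 280]
r7 m[G→φ4] = [2688, 10240]
r7 m[P→φ2] = [1, 1]
r8 m[φ0→H] = [5376, 14336]
r8 m[φ0→G] = [42, 40]
r8 m[φ1→N] = [1680, 2240]
r8 m[φ1→G] = [64, 256]
r8 m[φ2→N] = [9, 8]
r8 m[φ2→P] = [71680, 71680]
r8 m[φ3→N] = [2, 4]
r8 m[φ4→G] = [8, 7]
r8 m[φ5→H] = [7, 5]
r8 m[H→φ0] = [7, 5]
r8 m[H→φ5] = [5376, 14336]
r8 m[N→φ1] = [18, 32]
r8 m[N→φ2] = [3360, 8960]
r8 m[N→φ3] = [15120, 17920]
r8 m[G→φ0] = [512, 1792]
r8 m[G→φ1] = [336, 280]
r8 m[G→φ4] = [2688, 10240]
r8 m[P→φ2] = [1, 1]
fixed point reached at round 8
traceback from H: (H=1, N=1, G=1, P=0), score=71680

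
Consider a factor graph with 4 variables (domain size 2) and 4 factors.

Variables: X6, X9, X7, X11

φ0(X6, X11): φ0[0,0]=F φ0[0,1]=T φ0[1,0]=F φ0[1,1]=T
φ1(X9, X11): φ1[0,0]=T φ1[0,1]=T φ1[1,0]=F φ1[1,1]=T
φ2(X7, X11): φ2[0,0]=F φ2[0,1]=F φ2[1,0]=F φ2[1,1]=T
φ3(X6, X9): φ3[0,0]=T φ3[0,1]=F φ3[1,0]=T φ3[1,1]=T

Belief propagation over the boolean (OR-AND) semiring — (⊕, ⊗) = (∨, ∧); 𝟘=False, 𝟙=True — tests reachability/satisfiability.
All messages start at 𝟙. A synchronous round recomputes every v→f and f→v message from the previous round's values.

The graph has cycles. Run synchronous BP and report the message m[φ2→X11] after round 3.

init: all messages = 𝟙 over 2 values
r1 m[φ0→X6] = [T, T]
r1 m[φ0→X11] = [F, T]
r1 m[φ1→X9] = [T, T]
r1 m[φ1→X11] = [T, T]
r1 m[φ2→X7] = [F, T]
r1 m[φ2→X11] = [F, T]
r1 m[φ3→X6] = [T, T]
r1 m[φ3→X9] = [T, T]
r1 m[X6→φ0] = [T, T]
r1 m[X6→φ3] = [T, T]
r1 m[X9→φ1] = [T, T]
r1 m[X9→φ3] = [T, T]
r1 m[X7→φ2] = [T, T]
r1 m[X11→φ0] = [T, T]
r1 m[X11→φ1] = [T, T]
r1 m[X11→φ2] = [T, T]
r2 m[φ0→X6] = [T, T]
r2 m[φ0→X11] = [F, T]
r2 m[φ1→X9] = [T, T]
r2 m[φ1→X11] = [T, T]
r2 m[φ2→X7] = [F, T]
r2 m[φ2→X11] = [F, T]
r2 m[φ3→X6] = [T, T]
r2 m[φ3→X9] = [T, T]
r2 m[X6→φ0] = [T, T]
r2 m[X6→φ3] = [T, T]
r2 m[X9→φ1] = [T, T]
r2 m[X9→φ3] = [T, T]
r2 m[X7→φ2] = [T, T]
r2 m[X11→φ0] = [F, T]
r2 m[X11→φ1] = [F, T]
r2 m[X11→φ2] = [F, T]
r3 m[φ0→X6] = [T, T]
r3 m[φ0→X11] = [F, T]
r3 m[φ1→X9] = [T, T]
r3 m[φ1→X11] = [T, T]
r3 m[φ2→X7] = [F, T]
r3 m[φ2→X11] = [F, T]
r3 m[φ3→X6] = [T, T]
r3 m[φ3→X9] = [T, T]
r3 m[X6→φ0] = [T, T]
r3 m[X6→φ3] = [T, T]
r3 m[X9→φ1] = [T, T]
r3 m[X9→φ3] = [T, T]
r3 m[X7→φ2] = [T, T]
r3 m[X11→φ0] = [F, T]
r3 m[X11→φ1] = [F, T]
r3 m[X11→φ2] = [F, T]
fixed point reached at round 3

message @ round 3 = [F, T]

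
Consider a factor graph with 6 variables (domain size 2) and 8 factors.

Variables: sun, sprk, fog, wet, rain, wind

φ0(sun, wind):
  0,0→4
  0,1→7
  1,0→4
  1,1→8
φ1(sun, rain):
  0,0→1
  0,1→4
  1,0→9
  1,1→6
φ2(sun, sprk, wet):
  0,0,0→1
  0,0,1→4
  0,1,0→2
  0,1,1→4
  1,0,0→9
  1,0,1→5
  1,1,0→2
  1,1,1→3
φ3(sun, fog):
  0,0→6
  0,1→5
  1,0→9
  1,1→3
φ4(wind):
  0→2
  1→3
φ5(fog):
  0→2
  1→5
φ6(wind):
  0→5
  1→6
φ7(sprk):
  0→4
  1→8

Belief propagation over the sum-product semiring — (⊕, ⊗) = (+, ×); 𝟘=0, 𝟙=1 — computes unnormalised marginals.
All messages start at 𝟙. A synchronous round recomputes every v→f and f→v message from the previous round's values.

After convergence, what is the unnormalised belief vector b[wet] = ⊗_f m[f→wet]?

init: all messages = 𝟙 over 2 values
r1 m[φ0→sun] = [11, 12]
r1 m[φ0→wind] = [8, 15]
r1 m[φ1→sun] = [5, 15]
r1 m[φ1→rain] = [10, 10]
r1 m[φ2→sun] = [11, 19]
r1 m[φ2→sprk] = [19, 11]
r1 m[φ2→wet] = [14, 16]
r1 m[φ3→sun] = [11, 12]
r1 m[φ3→fog] = [15, 8]
r1 m[φ4→wind] = [2, 3]
r1 m[φ5→fog] = [2, 5]
r1 m[φ6→wind] = [5, 6]
r1 m[φ7→sprk] = [4, 8]
r1 m[sun→φ0] = [1, 1]
r1 m[sun→φ1] = [1, 1]
r1 m[sun→φ2] = [1, 1]
r1 m[sun→φ3] = [1, 1]
r1 m[sprk→φ2] = [1, 1]
r1 m[sprk→φ7] = [1, 1]
r1 m[fog→φ3] = [1, 1]
r1 m[fog→φ5] = [1, 1]
r1 m[wet→φ2] = [1, 1]
r1 m[rain→φ1] = [1, 1]
r1 m[wind→φ0] = [1, 1]
r1 m[wind→φ4] = [1, 1]
r1 m[wind→φ6] = [1, 1]
r2 m[φ0→sun] = [11, 12]
r2 m[φ0→wind] = [8, 15]
r2 m[φ1→sun] = [5, 15]
r2 m[φ1→rain] = [10, 10]
r2 m[φ2→sun] = [11, 19]
r2 m[φ2→sprk] = [19, 11]
r2 m[φ2→wet] = [14, 16]
r2 m[φ3→sun] = [11, 12]
r2 m[φ3→fog] = [15, 8]
r2 m[φ4→wind] = [2, 3]
r2 m[φ5→fog] = [2, 5]
r2 m[φ6→wind] = [5, 6]
r2 m[φ7→sprk] = [4, 8]
r2 m[sun→φ0] = [605, 3420]
r2 m[sun→φ1] = [1331, 2736]
r2 m[sun→φ2] = [605, 2160]
r2 m[sun→φ3] = [605, 3420]
r2 m[sprk→φ2] = [4, 8]
r2 m[sprk→φ7] = [19, 11]
r2 m[fog→φ3] = [2, 5]
r2 m[fog→φ5] = [15, 8]
r2 m[wet→φ2] = [1, 1]
r2 m[rain→φ1] = [1, 1]
r2 m[wind→φ0] = [10, 18]
r2 m[wind→φ4] = [40, 90]
r2 m[wind→φ6] = [16, 45]
r3 m[φ0→sun] = [166, 184]
r3 m[φ0→wind] = [16100, 31595]
r3 m[φ1→sun] = [5, 15]
r3 m[φ1→rain] = [25955, 21740]
r3 m[φ2→sun] = [68, 96]
r3 m[φ2→sprk] = [33265, 14430]
r3 m[φ2→wet] = [124420, 124080]
r3 m[φ3→sun] = [37, 33]
r3 m[φ3→fog] = [34410, 13285]
r3 m[φ4→wind] = [2, 3]
r3 m[φ5→fog] = [2, 5]
r3 m[φ6→wind] = [5, 6]
r3 m[φ7→sprk] = [4, 8]
r3 m[sun→φ0] = [605, 3420]
r3 m[sun→φ1] = [1331, 2736]
r3 m[sun→φ2] = [605, 2160]
r3 m[sun→φ3] = [605, 3420]
r3 m[sprk→φ2] = [4, 8]
r3 m[sprk→φ7] = [19, 11]
r3 m[fog→φ3] = [2, 5]
r3 m[fog→φ5] = [15, 8]
r3 m[wet→φ2] = [1, 1]
r3 m[rain→φ1] = [1, 1]
r3 m[wind→φ0] = [10, 18]
r3 m[wind→φ4] = [40, 90]
r3 m[wind→φ6] = [16, 45]
r4 m[φ0→sun] = [166, 184]
r4 m[φ0→wind] = [16100, 31595]
r4 m[φ1→sun] = [5, 15]
r4 m[φ1→rain] = [25955, 21740]
r4 m[φ2→sun] = [68, 96]
r4 m[φ2→sprk] = [33265, 14430]
r4 m[φ2→wet] = [124420, 124080]
r4 m[φ3→sun] = [37, 33]
r4 m[φ3→fog] = [34410, 13285]
r4 m[φ4→wind] = [2, 3]
r4 m[φ5→fog] = [2, 5]
r4 m[φ6→wind] = [5, 6]
r4 m[φ7→sprk] = [4, 8]
r4 m[sun→φ0] = [12580, 47520]
r4 m[sun→φ1] = [417656, 582912]
r4 m[sun→φ2] = [30710, 91080]
r4 m[sun→φ3] = [56440, 264960]
r4 m[sprk→φ2] = [4, 8]
r4 m[sprk→φ7] = [33265, 14430]
r4 m[fog→φ3] = [2, 5]
r4 m[fog→φ5] = [34410, 13285]
r4 m[wet→φ2] = [1, 1]
r4 m[rain→φ1] = [1, 1]
r4 m[wind→φ0] = [10, 18]
r4 m[wind→φ4] = [80500, 189570]
r4 m[wind→φ6] = [32200, 94785]
r5 m[φ0→sun] = [166, 184]
r5 m[φ0→wind] = [240400, 468220]
r5 m[φ1→sun] = [5, 15]
r5 m[φ1→rain] = [5663864, 5168096]
r5 m[φ2→sun] = [68, 96]
r5 m[φ2→sprk] = [1428670, 639660]
r5 m[φ2→wet] = [5350360, 5481600]
r5 m[φ3→sun] = [37, 33]
r5 m[φ3→fog] = [2723280, 1077080]
r5 m[φ4→wind] = [2, 3]
r5 m[φ5→fog] = [2, 5]
r5 m[φ6→wind] = [5, 6]
r5 m[φ7→sprk] = [4, 8]
r5 m[sun→φ0] = [12580, 47520]
r5 m[sun→φ1] = [417656, 582912]
r5 m[sun→φ2] = [30710, 91080]
r5 m[sun→φ3] = [56440, 264960]
r5 m[sprk→φ2] = [4, 8]
r5 m[sprk→φ7] = [33265, 14430]
r5 m[fog→φ3] = [2, 5]
r5 m[fog→φ5] = [34410, 13285]
r5 m[wet→φ2] = [1, 1]
r5 m[rain→φ1] = [1, 1]
r5 m[wind→φ0] = [10, 18]
r5 m[wind→φ4] = [80500, 189570]
r5 m[wind→φ6] = [32200, 94785]
r6 m[φ0→sun] = [166, 184]
r6 m[φ0→wind] = [240400, 468220]
r6 m[φ1→sun] = [5, 15]
r6 m[φ1→rain] = [5663864, 5168096]
r6 m[φ2→sun] = [68, 96]
r6 m[φ2→sprk] = [1428670, 639660]
r6 m[φ2→wet] = [5350360, 5481600]
r6 m[φ3→sun] = [37, 33]
r6 m[φ3→fog] = [2723280, 1077080]
r6 m[φ4→wind] = [2, 3]
r6 m[φ5→fog] = [2, 5]
r6 m[φ6→wind] = [5, 6]
r6 m[φ7→sprk] = [4, 8]
r6 m[sun→φ0] = [12580, 47520]
r6 m[sun→φ1] = [417656, 582912]
r6 m[sun→φ2] = [30710, 91080]
r6 m[sun→φ3] = [56440, 264960]
r6 m[sprk→φ2] = [4, 8]
r6 m[sprk→φ7] = [1428670, 639660]
r6 m[fog→φ3] = [2, 5]
r6 m[fog→φ5] = [2723280, 1077080]
r6 m[wet→φ2] = [1, 1]
r6 m[rain→φ1] = [1, 1]
r6 m[wind→φ0] = [10, 18]
r6 m[wind→φ4] = [1202000, 2809320]
r6 m[wind→φ6] = [480800, 1404660]
r7 m[φ0→sun] = [166, 184]
r7 m[φ0→wind] = [240400, 468220]
r7 m[φ1→sun] = [5, 15]
r7 m[φ1→rain] = [5663864, 5168096]
r7 m[φ2→sun] = [68, 96]
r7 m[φ2→sprk] = [1428670, 639660]
r7 m[φ2→wet] = [5350360, 5481600]
r7 m[φ3→sun] = [37, 33]
r7 m[φ3→fog] = [2723280, 1077080]
r7 m[φ4→wind] = [2, 3]
r7 m[φ5→fog] = [2, 5]
r7 m[φ6→wind] = [5, 6]
r7 m[φ7→sprk] = [4, 8]
r7 m[sun→φ0] = [12580, 47520]
r7 m[sun→φ1] = [417656, 582912]
r7 m[sun→φ2] = [30710, 91080]
r7 m[sun→φ3] = [56440, 264960]
r7 m[sprk→φ2] = [4, 8]
r7 m[sprk→φ7] = [1428670, 639660]
r7 m[fog→φ3] = [2, 5]
r7 m[fog→φ5] = [2723280, 1077080]
r7 m[wet→φ2] = [1, 1]
r7 m[rain→φ1] = [1, 1]
r7 m[wind→φ0] = [10, 18]
r7 m[wind→φ4] = [1202000, 2809320]
r7 m[wind→φ6] = [480800, 1404660]
fixed point reached at round 7
b[wet] = ⊗ incoming = [5350360, 5481600]

b[wet] = [5350360, 5481600]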